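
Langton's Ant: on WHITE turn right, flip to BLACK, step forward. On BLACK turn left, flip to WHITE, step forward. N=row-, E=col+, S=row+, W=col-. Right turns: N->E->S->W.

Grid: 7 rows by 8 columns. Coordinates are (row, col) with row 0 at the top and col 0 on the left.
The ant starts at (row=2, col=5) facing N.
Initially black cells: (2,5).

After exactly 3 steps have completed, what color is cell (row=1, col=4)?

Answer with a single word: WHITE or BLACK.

Answer: BLACK

Derivation:
Step 1: on BLACK (2,5): turn L to W, flip to white, move to (2,4). |black|=0
Step 2: on WHITE (2,4): turn R to N, flip to black, move to (1,4). |black|=1
Step 3: on WHITE (1,4): turn R to E, flip to black, move to (1,5). |black|=2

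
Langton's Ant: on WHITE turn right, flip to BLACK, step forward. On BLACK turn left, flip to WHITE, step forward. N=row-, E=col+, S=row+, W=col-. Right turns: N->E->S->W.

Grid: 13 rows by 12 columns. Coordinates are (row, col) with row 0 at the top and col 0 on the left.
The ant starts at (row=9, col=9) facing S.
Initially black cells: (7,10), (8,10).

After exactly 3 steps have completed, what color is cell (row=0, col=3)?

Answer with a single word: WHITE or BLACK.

Step 1: on WHITE (9,9): turn R to W, flip to black, move to (9,8). |black|=3
Step 2: on WHITE (9,8): turn R to N, flip to black, move to (8,8). |black|=4
Step 3: on WHITE (8,8): turn R to E, flip to black, move to (8,9). |black|=5

Answer: WHITE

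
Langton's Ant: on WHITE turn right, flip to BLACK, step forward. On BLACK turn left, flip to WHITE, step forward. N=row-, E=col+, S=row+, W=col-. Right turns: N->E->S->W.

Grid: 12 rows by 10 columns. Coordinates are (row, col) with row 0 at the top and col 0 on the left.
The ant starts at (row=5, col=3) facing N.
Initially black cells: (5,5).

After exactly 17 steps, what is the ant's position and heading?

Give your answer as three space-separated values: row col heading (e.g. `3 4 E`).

Step 1: on WHITE (5,3): turn R to E, flip to black, move to (5,4). |black|=2
Step 2: on WHITE (5,4): turn R to S, flip to black, move to (6,4). |black|=3
Step 3: on WHITE (6,4): turn R to W, flip to black, move to (6,3). |black|=4
Step 4: on WHITE (6,3): turn R to N, flip to black, move to (5,3). |black|=5
Step 5: on BLACK (5,3): turn L to W, flip to white, move to (5,2). |black|=4
Step 6: on WHITE (5,2): turn R to N, flip to black, move to (4,2). |black|=5
Step 7: on WHITE (4,2): turn R to E, flip to black, move to (4,3). |black|=6
Step 8: on WHITE (4,3): turn R to S, flip to black, move to (5,3). |black|=7
Step 9: on WHITE (5,3): turn R to W, flip to black, move to (5,2). |black|=8
Step 10: on BLACK (5,2): turn L to S, flip to white, move to (6,2). |black|=7
Step 11: on WHITE (6,2): turn R to W, flip to black, move to (6,1). |black|=8
Step 12: on WHITE (6,1): turn R to N, flip to black, move to (5,1). |black|=9
Step 13: on WHITE (5,1): turn R to E, flip to black, move to (5,2). |black|=10
Step 14: on WHITE (5,2): turn R to S, flip to black, move to (6,2). |black|=11
Step 15: on BLACK (6,2): turn L to E, flip to white, move to (6,3). |black|=10
Step 16: on BLACK (6,3): turn L to N, flip to white, move to (5,3). |black|=9
Step 17: on BLACK (5,3): turn L to W, flip to white, move to (5,2). |black|=8

Answer: 5 2 W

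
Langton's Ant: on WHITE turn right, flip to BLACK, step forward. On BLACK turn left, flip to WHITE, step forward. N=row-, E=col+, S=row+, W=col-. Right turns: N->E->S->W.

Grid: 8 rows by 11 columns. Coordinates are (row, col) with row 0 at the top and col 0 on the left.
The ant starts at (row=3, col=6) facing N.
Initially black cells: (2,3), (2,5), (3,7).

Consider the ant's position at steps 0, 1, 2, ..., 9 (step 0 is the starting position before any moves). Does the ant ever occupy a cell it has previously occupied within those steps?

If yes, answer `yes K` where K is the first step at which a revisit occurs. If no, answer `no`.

Answer: yes 5

Derivation:
Step 1: on WHITE (3,6): turn R to E, flip to black, move to (3,7). |black|=4 — new cell
Step 2: on BLACK (3,7): turn L to N, flip to white, move to (2,7). |black|=3 — new cell
Step 3: on WHITE (2,7): turn R to E, flip to black, move to (2,8). |black|=4 — new cell
Step 4: on WHITE (2,8): turn R to S, flip to black, move to (3,8). |black|=5 — new cell
Step 5: on WHITE (3,8): turn R to W, flip to black, move to (3,7). |black|=6 — REVISIT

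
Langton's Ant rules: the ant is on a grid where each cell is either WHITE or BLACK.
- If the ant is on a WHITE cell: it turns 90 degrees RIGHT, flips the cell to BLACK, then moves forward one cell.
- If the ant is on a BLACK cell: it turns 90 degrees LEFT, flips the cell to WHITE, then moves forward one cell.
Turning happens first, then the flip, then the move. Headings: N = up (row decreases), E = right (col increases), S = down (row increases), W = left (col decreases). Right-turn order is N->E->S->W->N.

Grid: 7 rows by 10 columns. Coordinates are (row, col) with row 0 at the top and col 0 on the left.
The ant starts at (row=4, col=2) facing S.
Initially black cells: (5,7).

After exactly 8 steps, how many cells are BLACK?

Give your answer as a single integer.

Step 1: on WHITE (4,2): turn R to W, flip to black, move to (4,1). |black|=2
Step 2: on WHITE (4,1): turn R to N, flip to black, move to (3,1). |black|=3
Step 3: on WHITE (3,1): turn R to E, flip to black, move to (3,2). |black|=4
Step 4: on WHITE (3,2): turn R to S, flip to black, move to (4,2). |black|=5
Step 5: on BLACK (4,2): turn L to E, flip to white, move to (4,3). |black|=4
Step 6: on WHITE (4,3): turn R to S, flip to black, move to (5,3). |black|=5
Step 7: on WHITE (5,3): turn R to W, flip to black, move to (5,2). |black|=6
Step 8: on WHITE (5,2): turn R to N, flip to black, move to (4,2). |black|=7

Answer: 7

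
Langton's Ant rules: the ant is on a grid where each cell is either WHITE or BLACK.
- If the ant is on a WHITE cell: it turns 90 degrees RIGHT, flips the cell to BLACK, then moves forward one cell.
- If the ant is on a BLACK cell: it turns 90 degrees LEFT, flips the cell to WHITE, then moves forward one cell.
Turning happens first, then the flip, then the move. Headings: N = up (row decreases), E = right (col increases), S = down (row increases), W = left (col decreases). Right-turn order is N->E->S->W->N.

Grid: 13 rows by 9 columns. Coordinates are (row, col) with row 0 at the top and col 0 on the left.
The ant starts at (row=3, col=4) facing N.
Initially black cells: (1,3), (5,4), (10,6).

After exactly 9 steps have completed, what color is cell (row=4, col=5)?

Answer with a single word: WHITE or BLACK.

Step 1: on WHITE (3,4): turn R to E, flip to black, move to (3,5). |black|=4
Step 2: on WHITE (3,5): turn R to S, flip to black, move to (4,5). |black|=5
Step 3: on WHITE (4,5): turn R to W, flip to black, move to (4,4). |black|=6
Step 4: on WHITE (4,4): turn R to N, flip to black, move to (3,4). |black|=7
Step 5: on BLACK (3,4): turn L to W, flip to white, move to (3,3). |black|=6
Step 6: on WHITE (3,3): turn R to N, flip to black, move to (2,3). |black|=7
Step 7: on WHITE (2,3): turn R to E, flip to black, move to (2,4). |black|=8
Step 8: on WHITE (2,4): turn R to S, flip to black, move to (3,4). |black|=9
Step 9: on WHITE (3,4): turn R to W, flip to black, move to (3,3). |black|=10

Answer: BLACK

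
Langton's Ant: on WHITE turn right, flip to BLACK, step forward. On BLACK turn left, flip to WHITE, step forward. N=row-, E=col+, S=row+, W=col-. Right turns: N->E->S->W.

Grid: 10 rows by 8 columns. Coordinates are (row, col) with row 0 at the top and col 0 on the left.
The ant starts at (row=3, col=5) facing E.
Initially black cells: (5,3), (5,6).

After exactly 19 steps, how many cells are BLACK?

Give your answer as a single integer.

Step 1: on WHITE (3,5): turn R to S, flip to black, move to (4,5). |black|=3
Step 2: on WHITE (4,5): turn R to W, flip to black, move to (4,4). |black|=4
Step 3: on WHITE (4,4): turn R to N, flip to black, move to (3,4). |black|=5
Step 4: on WHITE (3,4): turn R to E, flip to black, move to (3,5). |black|=6
Step 5: on BLACK (3,5): turn L to N, flip to white, move to (2,5). |black|=5
Step 6: on WHITE (2,5): turn R to E, flip to black, move to (2,6). |black|=6
Step 7: on WHITE (2,6): turn R to S, flip to black, move to (3,6). |black|=7
Step 8: on WHITE (3,6): turn R to W, flip to black, move to (3,5). |black|=8
Step 9: on WHITE (3,5): turn R to N, flip to black, move to (2,5). |black|=9
Step 10: on BLACK (2,5): turn L to W, flip to white, move to (2,4). |black|=8
Step 11: on WHITE (2,4): turn R to N, flip to black, move to (1,4). |black|=9
Step 12: on WHITE (1,4): turn R to E, flip to black, move to (1,5). |black|=10
Step 13: on WHITE (1,5): turn R to S, flip to black, move to (2,5). |black|=11
Step 14: on WHITE (2,5): turn R to W, flip to black, move to (2,4). |black|=12
Step 15: on BLACK (2,4): turn L to S, flip to white, move to (3,4). |black|=11
Step 16: on BLACK (3,4): turn L to E, flip to white, move to (3,5). |black|=10
Step 17: on BLACK (3,5): turn L to N, flip to white, move to (2,5). |black|=9
Step 18: on BLACK (2,5): turn L to W, flip to white, move to (2,4). |black|=8
Step 19: on WHITE (2,4): turn R to N, flip to black, move to (1,4). |black|=9

Answer: 9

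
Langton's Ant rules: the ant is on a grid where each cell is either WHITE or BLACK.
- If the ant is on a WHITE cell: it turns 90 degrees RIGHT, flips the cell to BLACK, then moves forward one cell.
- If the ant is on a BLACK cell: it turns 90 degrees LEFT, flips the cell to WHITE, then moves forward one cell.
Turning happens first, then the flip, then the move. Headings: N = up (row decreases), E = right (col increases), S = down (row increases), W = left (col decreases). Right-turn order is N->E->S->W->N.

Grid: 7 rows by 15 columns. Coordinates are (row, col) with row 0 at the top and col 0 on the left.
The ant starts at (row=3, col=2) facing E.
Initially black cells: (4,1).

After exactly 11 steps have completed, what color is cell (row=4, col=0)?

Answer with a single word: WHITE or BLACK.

Step 1: on WHITE (3,2): turn R to S, flip to black, move to (4,2). |black|=2
Step 2: on WHITE (4,2): turn R to W, flip to black, move to (4,1). |black|=3
Step 3: on BLACK (4,1): turn L to S, flip to white, move to (5,1). |black|=2
Step 4: on WHITE (5,1): turn R to W, flip to black, move to (5,0). |black|=3
Step 5: on WHITE (5,0): turn R to N, flip to black, move to (4,0). |black|=4
Step 6: on WHITE (4,0): turn R to E, flip to black, move to (4,1). |black|=5
Step 7: on WHITE (4,1): turn R to S, flip to black, move to (5,1). |black|=6
Step 8: on BLACK (5,1): turn L to E, flip to white, move to (5,2). |black|=5
Step 9: on WHITE (5,2): turn R to S, flip to black, move to (6,2). |black|=6
Step 10: on WHITE (6,2): turn R to W, flip to black, move to (6,1). |black|=7
Step 11: on WHITE (6,1): turn R to N, flip to black, move to (5,1). |black|=8

Answer: BLACK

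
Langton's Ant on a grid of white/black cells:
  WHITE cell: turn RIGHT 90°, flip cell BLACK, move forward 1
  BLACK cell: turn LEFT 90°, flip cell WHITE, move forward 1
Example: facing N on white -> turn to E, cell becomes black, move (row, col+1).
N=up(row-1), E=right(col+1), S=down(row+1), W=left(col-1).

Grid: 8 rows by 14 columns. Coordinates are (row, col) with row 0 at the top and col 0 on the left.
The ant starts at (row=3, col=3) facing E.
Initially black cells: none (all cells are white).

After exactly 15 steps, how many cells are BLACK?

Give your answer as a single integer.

Answer: 9

Derivation:
Step 1: on WHITE (3,3): turn R to S, flip to black, move to (4,3). |black|=1
Step 2: on WHITE (4,3): turn R to W, flip to black, move to (4,2). |black|=2
Step 3: on WHITE (4,2): turn R to N, flip to black, move to (3,2). |black|=3
Step 4: on WHITE (3,2): turn R to E, flip to black, move to (3,3). |black|=4
Step 5: on BLACK (3,3): turn L to N, flip to white, move to (2,3). |black|=3
Step 6: on WHITE (2,3): turn R to E, flip to black, move to (2,4). |black|=4
Step 7: on WHITE (2,4): turn R to S, flip to black, move to (3,4). |black|=5
Step 8: on WHITE (3,4): turn R to W, flip to black, move to (3,3). |black|=6
Step 9: on WHITE (3,3): turn R to N, flip to black, move to (2,3). |black|=7
Step 10: on BLACK (2,3): turn L to W, flip to white, move to (2,2). |black|=6
Step 11: on WHITE (2,2): turn R to N, flip to black, move to (1,2). |black|=7
Step 12: on WHITE (1,2): turn R to E, flip to black, move to (1,3). |black|=8
Step 13: on WHITE (1,3): turn R to S, flip to black, move to (2,3). |black|=9
Step 14: on WHITE (2,3): turn R to W, flip to black, move to (2,2). |black|=10
Step 15: on BLACK (2,2): turn L to S, flip to white, move to (3,2). |black|=9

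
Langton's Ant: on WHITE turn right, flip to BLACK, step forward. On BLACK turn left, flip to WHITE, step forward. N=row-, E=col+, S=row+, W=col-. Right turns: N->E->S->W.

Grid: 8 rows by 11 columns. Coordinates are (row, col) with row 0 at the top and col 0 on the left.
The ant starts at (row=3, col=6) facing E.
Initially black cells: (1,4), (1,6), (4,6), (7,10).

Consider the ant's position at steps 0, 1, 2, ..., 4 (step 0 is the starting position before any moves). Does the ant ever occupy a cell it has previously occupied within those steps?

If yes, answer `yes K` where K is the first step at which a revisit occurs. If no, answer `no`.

Answer: no

Derivation:
Step 1: on WHITE (3,6): turn R to S, flip to black, move to (4,6). |black|=5 — new cell
Step 2: on BLACK (4,6): turn L to E, flip to white, move to (4,7). |black|=4 — new cell
Step 3: on WHITE (4,7): turn R to S, flip to black, move to (5,7). |black|=5 — new cell
Step 4: on WHITE (5,7): turn R to W, flip to black, move to (5,6). |black|=6 — new cell
No revisit within 4 steps.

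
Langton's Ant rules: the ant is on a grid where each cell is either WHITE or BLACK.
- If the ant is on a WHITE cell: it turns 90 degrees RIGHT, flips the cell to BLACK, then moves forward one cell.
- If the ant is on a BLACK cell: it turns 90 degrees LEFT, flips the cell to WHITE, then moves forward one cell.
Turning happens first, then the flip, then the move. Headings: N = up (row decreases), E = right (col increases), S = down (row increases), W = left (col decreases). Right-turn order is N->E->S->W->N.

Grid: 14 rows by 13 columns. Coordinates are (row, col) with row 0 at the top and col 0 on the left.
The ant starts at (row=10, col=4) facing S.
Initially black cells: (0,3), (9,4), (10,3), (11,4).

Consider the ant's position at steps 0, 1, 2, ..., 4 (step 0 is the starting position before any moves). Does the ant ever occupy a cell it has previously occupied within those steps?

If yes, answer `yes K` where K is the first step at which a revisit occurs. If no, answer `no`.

Answer: no

Derivation:
Step 1: on WHITE (10,4): turn R to W, flip to black, move to (10,3). |black|=5 — new cell
Step 2: on BLACK (10,3): turn L to S, flip to white, move to (11,3). |black|=4 — new cell
Step 3: on WHITE (11,3): turn R to W, flip to black, move to (11,2). |black|=5 — new cell
Step 4: on WHITE (11,2): turn R to N, flip to black, move to (10,2). |black|=6 — new cell
No revisit within 4 steps.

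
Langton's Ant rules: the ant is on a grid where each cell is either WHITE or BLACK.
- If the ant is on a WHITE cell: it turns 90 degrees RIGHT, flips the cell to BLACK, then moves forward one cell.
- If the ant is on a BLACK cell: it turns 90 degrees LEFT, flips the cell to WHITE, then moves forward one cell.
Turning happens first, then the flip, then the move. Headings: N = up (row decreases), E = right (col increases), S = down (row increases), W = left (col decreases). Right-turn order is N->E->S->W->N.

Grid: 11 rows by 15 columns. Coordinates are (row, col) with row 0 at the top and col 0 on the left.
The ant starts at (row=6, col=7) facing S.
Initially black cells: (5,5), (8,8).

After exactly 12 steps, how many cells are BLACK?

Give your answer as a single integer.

Answer: 10

Derivation:
Step 1: on WHITE (6,7): turn R to W, flip to black, move to (6,6). |black|=3
Step 2: on WHITE (6,6): turn R to N, flip to black, move to (5,6). |black|=4
Step 3: on WHITE (5,6): turn R to E, flip to black, move to (5,7). |black|=5
Step 4: on WHITE (5,7): turn R to S, flip to black, move to (6,7). |black|=6
Step 5: on BLACK (6,7): turn L to E, flip to white, move to (6,8). |black|=5
Step 6: on WHITE (6,8): turn R to S, flip to black, move to (7,8). |black|=6
Step 7: on WHITE (7,8): turn R to W, flip to black, move to (7,7). |black|=7
Step 8: on WHITE (7,7): turn R to N, flip to black, move to (6,7). |black|=8
Step 9: on WHITE (6,7): turn R to E, flip to black, move to (6,8). |black|=9
Step 10: on BLACK (6,8): turn L to N, flip to white, move to (5,8). |black|=8
Step 11: on WHITE (5,8): turn R to E, flip to black, move to (5,9). |black|=9
Step 12: on WHITE (5,9): turn R to S, flip to black, move to (6,9). |black|=10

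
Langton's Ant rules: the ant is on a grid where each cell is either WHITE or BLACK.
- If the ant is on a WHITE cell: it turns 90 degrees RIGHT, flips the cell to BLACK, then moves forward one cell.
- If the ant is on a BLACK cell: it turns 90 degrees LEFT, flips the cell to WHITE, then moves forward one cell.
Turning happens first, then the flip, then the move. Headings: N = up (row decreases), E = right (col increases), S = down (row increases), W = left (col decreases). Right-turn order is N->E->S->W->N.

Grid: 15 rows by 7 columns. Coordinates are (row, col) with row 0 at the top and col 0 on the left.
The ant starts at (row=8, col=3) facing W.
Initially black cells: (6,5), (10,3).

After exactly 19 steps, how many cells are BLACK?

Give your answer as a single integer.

Answer: 13

Derivation:
Step 1: on WHITE (8,3): turn R to N, flip to black, move to (7,3). |black|=3
Step 2: on WHITE (7,3): turn R to E, flip to black, move to (7,4). |black|=4
Step 3: on WHITE (7,4): turn R to S, flip to black, move to (8,4). |black|=5
Step 4: on WHITE (8,4): turn R to W, flip to black, move to (8,3). |black|=6
Step 5: on BLACK (8,3): turn L to S, flip to white, move to (9,3). |black|=5
Step 6: on WHITE (9,3): turn R to W, flip to black, move to (9,2). |black|=6
Step 7: on WHITE (9,2): turn R to N, flip to black, move to (8,2). |black|=7
Step 8: on WHITE (8,2): turn R to E, flip to black, move to (8,3). |black|=8
Step 9: on WHITE (8,3): turn R to S, flip to black, move to (9,3). |black|=9
Step 10: on BLACK (9,3): turn L to E, flip to white, move to (9,4). |black|=8
Step 11: on WHITE (9,4): turn R to S, flip to black, move to (10,4). |black|=9
Step 12: on WHITE (10,4): turn R to W, flip to black, move to (10,3). |black|=10
Step 13: on BLACK (10,3): turn L to S, flip to white, move to (11,3). |black|=9
Step 14: on WHITE (11,3): turn R to W, flip to black, move to (11,2). |black|=10
Step 15: on WHITE (11,2): turn R to N, flip to black, move to (10,2). |black|=11
Step 16: on WHITE (10,2): turn R to E, flip to black, move to (10,3). |black|=12
Step 17: on WHITE (10,3): turn R to S, flip to black, move to (11,3). |black|=13
Step 18: on BLACK (11,3): turn L to E, flip to white, move to (11,4). |black|=12
Step 19: on WHITE (11,4): turn R to S, flip to black, move to (12,4). |black|=13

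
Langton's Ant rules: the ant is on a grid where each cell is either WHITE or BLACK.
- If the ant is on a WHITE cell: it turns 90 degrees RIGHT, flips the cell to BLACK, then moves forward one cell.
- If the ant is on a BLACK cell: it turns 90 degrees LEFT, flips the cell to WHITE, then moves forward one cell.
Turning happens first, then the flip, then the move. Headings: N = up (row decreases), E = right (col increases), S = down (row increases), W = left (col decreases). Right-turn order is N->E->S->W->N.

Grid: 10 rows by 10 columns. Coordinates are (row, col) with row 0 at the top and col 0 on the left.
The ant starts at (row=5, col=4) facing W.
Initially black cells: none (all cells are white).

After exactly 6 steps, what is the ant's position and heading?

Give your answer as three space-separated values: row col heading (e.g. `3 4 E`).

Step 1: on WHITE (5,4): turn R to N, flip to black, move to (4,4). |black|=1
Step 2: on WHITE (4,4): turn R to E, flip to black, move to (4,5). |black|=2
Step 3: on WHITE (4,5): turn R to S, flip to black, move to (5,5). |black|=3
Step 4: on WHITE (5,5): turn R to W, flip to black, move to (5,4). |black|=4
Step 5: on BLACK (5,4): turn L to S, flip to white, move to (6,4). |black|=3
Step 6: on WHITE (6,4): turn R to W, flip to black, move to (6,3). |black|=4

Answer: 6 3 W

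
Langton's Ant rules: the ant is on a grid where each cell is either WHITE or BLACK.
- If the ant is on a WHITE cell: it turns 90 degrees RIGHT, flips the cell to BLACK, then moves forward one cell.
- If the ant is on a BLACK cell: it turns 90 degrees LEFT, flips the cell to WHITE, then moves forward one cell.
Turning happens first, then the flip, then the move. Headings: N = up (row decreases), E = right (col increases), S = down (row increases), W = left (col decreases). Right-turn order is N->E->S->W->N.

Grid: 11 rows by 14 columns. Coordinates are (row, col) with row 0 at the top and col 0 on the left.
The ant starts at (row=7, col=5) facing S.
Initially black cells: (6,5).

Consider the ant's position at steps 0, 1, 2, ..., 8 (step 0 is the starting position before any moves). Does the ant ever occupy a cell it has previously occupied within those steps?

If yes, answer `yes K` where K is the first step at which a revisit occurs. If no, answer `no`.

Answer: yes 7

Derivation:
Step 1: on WHITE (7,5): turn R to W, flip to black, move to (7,4). |black|=2 — new cell
Step 2: on WHITE (7,4): turn R to N, flip to black, move to (6,4). |black|=3 — new cell
Step 3: on WHITE (6,4): turn R to E, flip to black, move to (6,5). |black|=4 — new cell
Step 4: on BLACK (6,5): turn L to N, flip to white, move to (5,5). |black|=3 — new cell
Step 5: on WHITE (5,5): turn R to E, flip to black, move to (5,6). |black|=4 — new cell
Step 6: on WHITE (5,6): turn R to S, flip to black, move to (6,6). |black|=5 — new cell
Step 7: on WHITE (6,6): turn R to W, flip to black, move to (6,5). |black|=6 — REVISIT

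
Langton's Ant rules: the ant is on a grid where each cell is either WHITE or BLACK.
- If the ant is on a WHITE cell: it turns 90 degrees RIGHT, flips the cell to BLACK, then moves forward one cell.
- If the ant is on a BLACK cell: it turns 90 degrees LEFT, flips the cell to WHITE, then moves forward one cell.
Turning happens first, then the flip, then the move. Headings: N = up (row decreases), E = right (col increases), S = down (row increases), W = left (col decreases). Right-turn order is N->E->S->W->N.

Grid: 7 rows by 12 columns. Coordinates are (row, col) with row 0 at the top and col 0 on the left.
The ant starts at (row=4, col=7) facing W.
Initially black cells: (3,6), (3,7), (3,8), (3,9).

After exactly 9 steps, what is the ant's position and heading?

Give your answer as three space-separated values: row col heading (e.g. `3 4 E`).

Step 1: on WHITE (4,7): turn R to N, flip to black, move to (3,7). |black|=5
Step 2: on BLACK (3,7): turn L to W, flip to white, move to (3,6). |black|=4
Step 3: on BLACK (3,6): turn L to S, flip to white, move to (4,6). |black|=3
Step 4: on WHITE (4,6): turn R to W, flip to black, move to (4,5). |black|=4
Step 5: on WHITE (4,5): turn R to N, flip to black, move to (3,5). |black|=5
Step 6: on WHITE (3,5): turn R to E, flip to black, move to (3,6). |black|=6
Step 7: on WHITE (3,6): turn R to S, flip to black, move to (4,6). |black|=7
Step 8: on BLACK (4,6): turn L to E, flip to white, move to (4,7). |black|=6
Step 9: on BLACK (4,7): turn L to N, flip to white, move to (3,7). |black|=5

Answer: 3 7 N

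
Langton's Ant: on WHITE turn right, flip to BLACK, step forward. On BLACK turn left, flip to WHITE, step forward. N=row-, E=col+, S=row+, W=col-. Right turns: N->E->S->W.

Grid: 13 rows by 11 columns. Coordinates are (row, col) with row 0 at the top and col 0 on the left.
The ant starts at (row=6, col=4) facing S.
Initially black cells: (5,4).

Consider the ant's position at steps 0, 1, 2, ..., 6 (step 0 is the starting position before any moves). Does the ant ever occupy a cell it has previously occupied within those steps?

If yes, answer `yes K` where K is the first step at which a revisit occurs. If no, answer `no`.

Step 1: on WHITE (6,4): turn R to W, flip to black, move to (6,3). |black|=2 — new cell
Step 2: on WHITE (6,3): turn R to N, flip to black, move to (5,3). |black|=3 — new cell
Step 3: on WHITE (5,3): turn R to E, flip to black, move to (5,4). |black|=4 — new cell
Step 4: on BLACK (5,4): turn L to N, flip to white, move to (4,4). |black|=3 — new cell
Step 5: on WHITE (4,4): turn R to E, flip to black, move to (4,5). |black|=4 — new cell
Step 6: on WHITE (4,5): turn R to S, flip to black, move to (5,5). |black|=5 — new cell
No revisit within 6 steps.

Answer: no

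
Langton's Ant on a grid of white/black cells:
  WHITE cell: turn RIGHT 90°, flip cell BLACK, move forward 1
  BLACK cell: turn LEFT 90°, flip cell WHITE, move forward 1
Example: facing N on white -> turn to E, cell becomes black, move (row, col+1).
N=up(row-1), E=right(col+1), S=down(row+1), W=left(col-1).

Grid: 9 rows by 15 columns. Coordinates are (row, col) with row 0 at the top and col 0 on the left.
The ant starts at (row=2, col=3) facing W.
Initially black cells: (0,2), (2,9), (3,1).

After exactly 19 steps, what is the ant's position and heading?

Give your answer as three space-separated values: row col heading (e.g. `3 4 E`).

Step 1: on WHITE (2,3): turn R to N, flip to black, move to (1,3). |black|=4
Step 2: on WHITE (1,3): turn R to E, flip to black, move to (1,4). |black|=5
Step 3: on WHITE (1,4): turn R to S, flip to black, move to (2,4). |black|=6
Step 4: on WHITE (2,4): turn R to W, flip to black, move to (2,3). |black|=7
Step 5: on BLACK (2,3): turn L to S, flip to white, move to (3,3). |black|=6
Step 6: on WHITE (3,3): turn R to W, flip to black, move to (3,2). |black|=7
Step 7: on WHITE (3,2): turn R to N, flip to black, move to (2,2). |black|=8
Step 8: on WHITE (2,2): turn R to E, flip to black, move to (2,3). |black|=9
Step 9: on WHITE (2,3): turn R to S, flip to black, move to (3,3). |black|=10
Step 10: on BLACK (3,3): turn L to E, flip to white, move to (3,4). |black|=9
Step 11: on WHITE (3,4): turn R to S, flip to black, move to (4,4). |black|=10
Step 12: on WHITE (4,4): turn R to W, flip to black, move to (4,3). |black|=11
Step 13: on WHITE (4,3): turn R to N, flip to black, move to (3,3). |black|=12
Step 14: on WHITE (3,3): turn R to E, flip to black, move to (3,4). |black|=13
Step 15: on BLACK (3,4): turn L to N, flip to white, move to (2,4). |black|=12
Step 16: on BLACK (2,4): turn L to W, flip to white, move to (2,3). |black|=11
Step 17: on BLACK (2,3): turn L to S, flip to white, move to (3,3). |black|=10
Step 18: on BLACK (3,3): turn L to E, flip to white, move to (3,4). |black|=9
Step 19: on WHITE (3,4): turn R to S, flip to black, move to (4,4). |black|=10

Answer: 4 4 S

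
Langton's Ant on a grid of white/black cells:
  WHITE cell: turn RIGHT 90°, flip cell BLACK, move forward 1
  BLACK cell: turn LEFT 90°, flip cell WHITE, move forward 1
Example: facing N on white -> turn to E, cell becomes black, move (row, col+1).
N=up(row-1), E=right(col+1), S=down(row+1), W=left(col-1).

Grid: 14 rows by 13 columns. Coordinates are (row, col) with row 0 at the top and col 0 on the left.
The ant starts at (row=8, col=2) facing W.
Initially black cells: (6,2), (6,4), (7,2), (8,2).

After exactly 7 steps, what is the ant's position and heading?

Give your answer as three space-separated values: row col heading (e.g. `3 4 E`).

Answer: 10 3 S

Derivation:
Step 1: on BLACK (8,2): turn L to S, flip to white, move to (9,2). |black|=3
Step 2: on WHITE (9,2): turn R to W, flip to black, move to (9,1). |black|=4
Step 3: on WHITE (9,1): turn R to N, flip to black, move to (8,1). |black|=5
Step 4: on WHITE (8,1): turn R to E, flip to black, move to (8,2). |black|=6
Step 5: on WHITE (8,2): turn R to S, flip to black, move to (9,2). |black|=7
Step 6: on BLACK (9,2): turn L to E, flip to white, move to (9,3). |black|=6
Step 7: on WHITE (9,3): turn R to S, flip to black, move to (10,3). |black|=7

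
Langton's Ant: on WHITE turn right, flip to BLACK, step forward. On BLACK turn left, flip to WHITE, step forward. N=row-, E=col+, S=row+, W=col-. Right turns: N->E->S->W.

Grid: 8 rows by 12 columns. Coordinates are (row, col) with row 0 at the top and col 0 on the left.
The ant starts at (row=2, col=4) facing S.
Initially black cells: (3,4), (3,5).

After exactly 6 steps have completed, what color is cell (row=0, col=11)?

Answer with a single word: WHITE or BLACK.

Step 1: on WHITE (2,4): turn R to W, flip to black, move to (2,3). |black|=3
Step 2: on WHITE (2,3): turn R to N, flip to black, move to (1,3). |black|=4
Step 3: on WHITE (1,3): turn R to E, flip to black, move to (1,4). |black|=5
Step 4: on WHITE (1,4): turn R to S, flip to black, move to (2,4). |black|=6
Step 5: on BLACK (2,4): turn L to E, flip to white, move to (2,5). |black|=5
Step 6: on WHITE (2,5): turn R to S, flip to black, move to (3,5). |black|=6

Answer: WHITE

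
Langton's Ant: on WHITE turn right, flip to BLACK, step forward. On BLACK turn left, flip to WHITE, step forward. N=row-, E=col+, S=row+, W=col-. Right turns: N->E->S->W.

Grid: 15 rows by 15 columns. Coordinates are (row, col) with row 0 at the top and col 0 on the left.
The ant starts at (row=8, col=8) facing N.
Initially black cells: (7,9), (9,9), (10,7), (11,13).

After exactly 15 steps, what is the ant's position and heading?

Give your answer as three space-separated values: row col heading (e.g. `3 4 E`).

Answer: 9 10 E

Derivation:
Step 1: on WHITE (8,8): turn R to E, flip to black, move to (8,9). |black|=5
Step 2: on WHITE (8,9): turn R to S, flip to black, move to (9,9). |black|=6
Step 3: on BLACK (9,9): turn L to E, flip to white, move to (9,10). |black|=5
Step 4: on WHITE (9,10): turn R to S, flip to black, move to (10,10). |black|=6
Step 5: on WHITE (10,10): turn R to W, flip to black, move to (10,9). |black|=7
Step 6: on WHITE (10,9): turn R to N, flip to black, move to (9,9). |black|=8
Step 7: on WHITE (9,9): turn R to E, flip to black, move to (9,10). |black|=9
Step 8: on BLACK (9,10): turn L to N, flip to white, move to (8,10). |black|=8
Step 9: on WHITE (8,10): turn R to E, flip to black, move to (8,11). |black|=9
Step 10: on WHITE (8,11): turn R to S, flip to black, move to (9,11). |black|=10
Step 11: on WHITE (9,11): turn R to W, flip to black, move to (9,10). |black|=11
Step 12: on WHITE (9,10): turn R to N, flip to black, move to (8,10). |black|=12
Step 13: on BLACK (8,10): turn L to W, flip to white, move to (8,9). |black|=11
Step 14: on BLACK (8,9): turn L to S, flip to white, move to (9,9). |black|=10
Step 15: on BLACK (9,9): turn L to E, flip to white, move to (9,10). |black|=9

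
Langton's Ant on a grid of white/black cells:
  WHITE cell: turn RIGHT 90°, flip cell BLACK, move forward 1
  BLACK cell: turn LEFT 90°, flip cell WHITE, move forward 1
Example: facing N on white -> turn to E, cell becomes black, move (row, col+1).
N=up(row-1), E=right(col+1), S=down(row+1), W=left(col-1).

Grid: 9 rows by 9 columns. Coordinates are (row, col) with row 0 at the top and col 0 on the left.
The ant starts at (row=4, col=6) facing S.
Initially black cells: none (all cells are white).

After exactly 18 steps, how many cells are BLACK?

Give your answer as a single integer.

Step 1: on WHITE (4,6): turn R to W, flip to black, move to (4,5). |black|=1
Step 2: on WHITE (4,5): turn R to N, flip to black, move to (3,5). |black|=2
Step 3: on WHITE (3,5): turn R to E, flip to black, move to (3,6). |black|=3
Step 4: on WHITE (3,6): turn R to S, flip to black, move to (4,6). |black|=4
Step 5: on BLACK (4,6): turn L to E, flip to white, move to (4,7). |black|=3
Step 6: on WHITE (4,7): turn R to S, flip to black, move to (5,7). |black|=4
Step 7: on WHITE (5,7): turn R to W, flip to black, move to (5,6). |black|=5
Step 8: on WHITE (5,6): turn R to N, flip to black, move to (4,6). |black|=6
Step 9: on WHITE (4,6): turn R to E, flip to black, move to (4,7). |black|=7
Step 10: on BLACK (4,7): turn L to N, flip to white, move to (3,7). |black|=6
Step 11: on WHITE (3,7): turn R to E, flip to black, move to (3,8). |black|=7
Step 12: on WHITE (3,8): turn R to S, flip to black, move to (4,8). |black|=8
Step 13: on WHITE (4,8): turn R to W, flip to black, move to (4,7). |black|=9
Step 14: on WHITE (4,7): turn R to N, flip to black, move to (3,7). |black|=10
Step 15: on BLACK (3,7): turn L to W, flip to white, move to (3,6). |black|=9
Step 16: on BLACK (3,6): turn L to S, flip to white, move to (4,6). |black|=8
Step 17: on BLACK (4,6): turn L to E, flip to white, move to (4,7). |black|=7
Step 18: on BLACK (4,7): turn L to N, flip to white, move to (3,7). |black|=6

Answer: 6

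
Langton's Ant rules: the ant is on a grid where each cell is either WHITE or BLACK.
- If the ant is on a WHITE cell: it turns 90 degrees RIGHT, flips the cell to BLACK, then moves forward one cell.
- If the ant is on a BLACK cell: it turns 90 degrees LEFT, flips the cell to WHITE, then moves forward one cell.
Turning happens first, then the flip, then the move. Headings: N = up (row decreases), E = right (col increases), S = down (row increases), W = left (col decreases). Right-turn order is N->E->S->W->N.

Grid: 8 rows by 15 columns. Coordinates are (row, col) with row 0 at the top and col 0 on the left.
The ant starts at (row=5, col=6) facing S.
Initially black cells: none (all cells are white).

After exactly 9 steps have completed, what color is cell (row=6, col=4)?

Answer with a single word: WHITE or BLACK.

Step 1: on WHITE (5,6): turn R to W, flip to black, move to (5,5). |black|=1
Step 2: on WHITE (5,5): turn R to N, flip to black, move to (4,5). |black|=2
Step 3: on WHITE (4,5): turn R to E, flip to black, move to (4,6). |black|=3
Step 4: on WHITE (4,6): turn R to S, flip to black, move to (5,6). |black|=4
Step 5: on BLACK (5,6): turn L to E, flip to white, move to (5,7). |black|=3
Step 6: on WHITE (5,7): turn R to S, flip to black, move to (6,7). |black|=4
Step 7: on WHITE (6,7): turn R to W, flip to black, move to (6,6). |black|=5
Step 8: on WHITE (6,6): turn R to N, flip to black, move to (5,6). |black|=6
Step 9: on WHITE (5,6): turn R to E, flip to black, move to (5,7). |black|=7

Answer: WHITE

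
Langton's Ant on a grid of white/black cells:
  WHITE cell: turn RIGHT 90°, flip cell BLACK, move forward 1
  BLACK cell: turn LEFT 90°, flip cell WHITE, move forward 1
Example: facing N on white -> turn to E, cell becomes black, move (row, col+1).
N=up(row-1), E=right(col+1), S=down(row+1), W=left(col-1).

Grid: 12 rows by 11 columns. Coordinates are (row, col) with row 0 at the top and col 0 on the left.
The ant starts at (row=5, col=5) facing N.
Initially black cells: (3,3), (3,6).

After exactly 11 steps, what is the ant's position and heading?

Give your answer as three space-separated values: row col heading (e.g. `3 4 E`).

Answer: 6 3 W

Derivation:
Step 1: on WHITE (5,5): turn R to E, flip to black, move to (5,6). |black|=3
Step 2: on WHITE (5,6): turn R to S, flip to black, move to (6,6). |black|=4
Step 3: on WHITE (6,6): turn R to W, flip to black, move to (6,5). |black|=5
Step 4: on WHITE (6,5): turn R to N, flip to black, move to (5,5). |black|=6
Step 5: on BLACK (5,5): turn L to W, flip to white, move to (5,4). |black|=5
Step 6: on WHITE (5,4): turn R to N, flip to black, move to (4,4). |black|=6
Step 7: on WHITE (4,4): turn R to E, flip to black, move to (4,5). |black|=7
Step 8: on WHITE (4,5): turn R to S, flip to black, move to (5,5). |black|=8
Step 9: on WHITE (5,5): turn R to W, flip to black, move to (5,4). |black|=9
Step 10: on BLACK (5,4): turn L to S, flip to white, move to (6,4). |black|=8
Step 11: on WHITE (6,4): turn R to W, flip to black, move to (6,3). |black|=9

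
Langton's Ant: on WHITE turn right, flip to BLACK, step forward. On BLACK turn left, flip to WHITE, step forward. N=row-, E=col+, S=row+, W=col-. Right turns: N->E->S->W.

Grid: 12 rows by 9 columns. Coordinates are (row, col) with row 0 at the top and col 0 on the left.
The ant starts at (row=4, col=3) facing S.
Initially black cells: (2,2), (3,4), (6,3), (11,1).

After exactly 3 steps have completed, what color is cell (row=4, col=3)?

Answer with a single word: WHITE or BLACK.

Answer: BLACK

Derivation:
Step 1: on WHITE (4,3): turn R to W, flip to black, move to (4,2). |black|=5
Step 2: on WHITE (4,2): turn R to N, flip to black, move to (3,2). |black|=6
Step 3: on WHITE (3,2): turn R to E, flip to black, move to (3,3). |black|=7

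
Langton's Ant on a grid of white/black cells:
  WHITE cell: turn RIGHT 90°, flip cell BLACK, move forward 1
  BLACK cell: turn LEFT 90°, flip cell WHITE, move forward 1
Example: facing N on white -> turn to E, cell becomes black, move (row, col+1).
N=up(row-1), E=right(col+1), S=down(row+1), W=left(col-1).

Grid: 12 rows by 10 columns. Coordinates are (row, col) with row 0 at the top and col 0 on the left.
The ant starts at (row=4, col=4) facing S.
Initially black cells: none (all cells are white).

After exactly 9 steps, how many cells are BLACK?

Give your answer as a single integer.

Step 1: on WHITE (4,4): turn R to W, flip to black, move to (4,3). |black|=1
Step 2: on WHITE (4,3): turn R to N, flip to black, move to (3,3). |black|=2
Step 3: on WHITE (3,3): turn R to E, flip to black, move to (3,4). |black|=3
Step 4: on WHITE (3,4): turn R to S, flip to black, move to (4,4). |black|=4
Step 5: on BLACK (4,4): turn L to E, flip to white, move to (4,5). |black|=3
Step 6: on WHITE (4,5): turn R to S, flip to black, move to (5,5). |black|=4
Step 7: on WHITE (5,5): turn R to W, flip to black, move to (5,4). |black|=5
Step 8: on WHITE (5,4): turn R to N, flip to black, move to (4,4). |black|=6
Step 9: on WHITE (4,4): turn R to E, flip to black, move to (4,5). |black|=7

Answer: 7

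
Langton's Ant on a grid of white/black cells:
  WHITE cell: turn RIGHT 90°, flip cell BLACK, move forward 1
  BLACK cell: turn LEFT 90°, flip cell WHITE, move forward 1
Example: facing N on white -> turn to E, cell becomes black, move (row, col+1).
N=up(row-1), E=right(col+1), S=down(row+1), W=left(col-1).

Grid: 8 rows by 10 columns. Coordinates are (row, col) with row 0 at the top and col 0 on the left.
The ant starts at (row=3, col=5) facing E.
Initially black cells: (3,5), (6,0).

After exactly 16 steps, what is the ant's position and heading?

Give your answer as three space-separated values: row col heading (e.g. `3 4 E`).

Step 1: on BLACK (3,5): turn L to N, flip to white, move to (2,5). |black|=1
Step 2: on WHITE (2,5): turn R to E, flip to black, move to (2,6). |black|=2
Step 3: on WHITE (2,6): turn R to S, flip to black, move to (3,6). |black|=3
Step 4: on WHITE (3,6): turn R to W, flip to black, move to (3,5). |black|=4
Step 5: on WHITE (3,5): turn R to N, flip to black, move to (2,5). |black|=5
Step 6: on BLACK (2,5): turn L to W, flip to white, move to (2,4). |black|=4
Step 7: on WHITE (2,4): turn R to N, flip to black, move to (1,4). |black|=5
Step 8: on WHITE (1,4): turn R to E, flip to black, move to (1,5). |black|=6
Step 9: on WHITE (1,5): turn R to S, flip to black, move to (2,5). |black|=7
Step 10: on WHITE (2,5): turn R to W, flip to black, move to (2,4). |black|=8
Step 11: on BLACK (2,4): turn L to S, flip to white, move to (3,4). |black|=7
Step 12: on WHITE (3,4): turn R to W, flip to black, move to (3,3). |black|=8
Step 13: on WHITE (3,3): turn R to N, flip to black, move to (2,3). |black|=9
Step 14: on WHITE (2,3): turn R to E, flip to black, move to (2,4). |black|=10
Step 15: on WHITE (2,4): turn R to S, flip to black, move to (3,4). |black|=11
Step 16: on BLACK (3,4): turn L to E, flip to white, move to (3,5). |black|=10

Answer: 3 5 E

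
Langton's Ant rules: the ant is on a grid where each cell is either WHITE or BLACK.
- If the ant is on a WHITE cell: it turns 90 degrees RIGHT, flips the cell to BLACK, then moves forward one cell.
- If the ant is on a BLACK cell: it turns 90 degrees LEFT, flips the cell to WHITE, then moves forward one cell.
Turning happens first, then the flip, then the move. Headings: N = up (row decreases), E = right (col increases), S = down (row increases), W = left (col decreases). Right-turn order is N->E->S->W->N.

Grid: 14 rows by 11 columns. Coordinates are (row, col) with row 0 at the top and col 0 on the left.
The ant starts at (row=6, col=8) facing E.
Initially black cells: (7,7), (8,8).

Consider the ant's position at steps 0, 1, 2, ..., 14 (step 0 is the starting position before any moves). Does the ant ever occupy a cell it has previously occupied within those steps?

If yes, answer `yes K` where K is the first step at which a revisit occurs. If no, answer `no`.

Answer: yes 6

Derivation:
Step 1: on WHITE (6,8): turn R to S, flip to black, move to (7,8). |black|=3 — new cell
Step 2: on WHITE (7,8): turn R to W, flip to black, move to (7,7). |black|=4 — new cell
Step 3: on BLACK (7,7): turn L to S, flip to white, move to (8,7). |black|=3 — new cell
Step 4: on WHITE (8,7): turn R to W, flip to black, move to (8,6). |black|=4 — new cell
Step 5: on WHITE (8,6): turn R to N, flip to black, move to (7,6). |black|=5 — new cell
Step 6: on WHITE (7,6): turn R to E, flip to black, move to (7,7). |black|=6 — REVISIT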